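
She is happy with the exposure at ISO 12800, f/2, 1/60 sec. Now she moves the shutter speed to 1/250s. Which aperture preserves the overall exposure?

Shutter speed: 1/60 → 1/125 → 1/250 — 2 stops shorter (darker).
Need 2 stops brighter from the aperture: f/2 → f/1.4 → f/1.0.

f/1.0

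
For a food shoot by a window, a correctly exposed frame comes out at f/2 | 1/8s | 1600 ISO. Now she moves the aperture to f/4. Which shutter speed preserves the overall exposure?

Aperture: f/2 → f/2.8 → f/4 — 2 stops stopped down (darker).
Need 2 stops brighter from the shutter speed: 1/8 → 1/4 → 1/2.

1/2s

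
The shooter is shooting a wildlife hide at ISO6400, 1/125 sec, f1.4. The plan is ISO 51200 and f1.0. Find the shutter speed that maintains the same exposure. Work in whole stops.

ISO: 6400 → 12800 → 25600 → 51200 — 3 stops raised (brighter).
Aperture: f/1.4 → f/1.0 — 1 stop larger aperture (brighter).
Net change so far: 4 stops brighter. Offset with the shutter speed: 1/125 → 1/250 → 1/500 → 1/1000 → 1/2000.

1/2000s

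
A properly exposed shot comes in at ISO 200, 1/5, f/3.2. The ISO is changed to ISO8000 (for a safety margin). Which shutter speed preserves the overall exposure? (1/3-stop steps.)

ISO: 200 → 250 → 320 → 400 → 500 → 640 → 800 → 1000 → 1250 → 1600 → 2000 → 2500 → 3200 → 4000 → 5000 → 6400 → 8000 — 5 1/3 stops higher (brighter).
Need 5 1/3 stops darker from the shutter speed: 1/5 → 1/6 → 1/8 → 1/10 → 1/13 → 1/15 → 1/20 → 1/25 → 1/30 → 1/40 → 1/50 → 1/60 → 1/80 → 1/100 → 1/125 → 1/160 → 1/200.

1/200s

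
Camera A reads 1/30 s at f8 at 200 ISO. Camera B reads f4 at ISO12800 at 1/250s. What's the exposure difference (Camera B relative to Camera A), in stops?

5 stops brighter

Aperture: f/8 → f/5.6 → f/4 — 2 stops larger aperture (brighter).
Shutter speed: 1/30 → 1/60 → 1/125 → 1/250 — 3 stops shorter (darker).
ISO: 200 → 400 → 800 → 1600 → 3200 → 6400 → 12800 — 6 stops higher (brighter).
Net: +2 −3 +6 = +5 stops.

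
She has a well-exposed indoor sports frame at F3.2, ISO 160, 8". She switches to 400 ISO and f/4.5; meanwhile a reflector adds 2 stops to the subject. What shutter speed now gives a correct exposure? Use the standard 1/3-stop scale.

Scene light: 2 stops brighter.
ISO: 160 → 200 → 250 → 320 → 400 — 1 1/3 stops raised (brighter).
Aperture: f/3.2 → f/3.5 → f/4 → f/4.5 — 1 stop narrower (darker).
Net so far: 2 1/3 stops brighter. Shutter speed: 8 → 6 → 5 → 4 → 3.2 → 2.5 → 2 → 1.6.

1.6 s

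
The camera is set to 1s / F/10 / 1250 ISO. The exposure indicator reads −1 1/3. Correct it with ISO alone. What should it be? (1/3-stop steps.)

ISO 3200

Underexposed by 1 1/3 stops → need 1 1/3 stops brighter.
ISO: 1250 → 1600 → 2000 → 2500 → 3200.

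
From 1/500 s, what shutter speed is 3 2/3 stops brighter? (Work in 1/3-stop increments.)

Shutter speed: 1/500 → 1/400 → 1/320 → 1/250 → 1/200 → 1/160 → 1/125 → 1/100 → 1/80 → 1/60 → 1/50 → 1/40 — 3 2/3 stops slower (brighter).

1/40s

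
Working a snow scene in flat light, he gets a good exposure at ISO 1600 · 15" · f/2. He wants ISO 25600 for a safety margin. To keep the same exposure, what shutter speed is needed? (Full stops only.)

ISO: 1600 → 3200 → 6400 → 12800 → 25600 — 4 stops raised (brighter).
Need 4 stops darker from the shutter speed: 15 → 8 → 4 → 2 → 1.

1 s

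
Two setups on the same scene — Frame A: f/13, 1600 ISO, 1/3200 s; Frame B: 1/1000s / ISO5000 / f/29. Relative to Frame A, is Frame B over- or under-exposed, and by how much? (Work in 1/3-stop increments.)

Aperture: f/13 → f/14 → f/16 → f/18 → f/20 → f/22 → f/25 → f/29 — 2 1/3 stops narrower (darker).
Shutter speed: 1/3200 → 1/2500 → 1/2000 → 1/1600 → 1/1250 → 1/1000 — 1 2/3 stops longer (brighter).
ISO: 1600 → 2000 → 2500 → 3200 → 4000 → 5000 — 1 2/3 stops raised (brighter).
Net: −2 1/3 +1 2/3 +1 2/3 = +1 stop.

1 stop brighter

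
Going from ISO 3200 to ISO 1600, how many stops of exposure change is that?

1 stop

3200 → 1600 — count the steps: 1 stop.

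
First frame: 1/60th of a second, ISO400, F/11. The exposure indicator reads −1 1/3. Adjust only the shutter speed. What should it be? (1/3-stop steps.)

1/25s

Underexposed by 1 1/3 stops → need 1 1/3 stops brighter.
Shutter speed: 1/60 → 1/50 → 1/40 → 1/30 → 1/25.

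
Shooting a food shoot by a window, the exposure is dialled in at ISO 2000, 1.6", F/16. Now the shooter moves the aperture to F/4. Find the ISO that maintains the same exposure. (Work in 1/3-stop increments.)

ISO 125

Aperture: f/16 → f/14 → f/13 → f/11 → f/10 → f/9 → f/8 → f/7.1 → f/6.3 → f/5.6 → f/5 → f/4.5 → f/4 — 4 stops opened up (brighter).
Need 4 stops darker from the ISO: 2000 → 1600 → 1250 → 1000 → 800 → 640 → 500 → 400 → 320 → 250 → 200 → 160 → 125.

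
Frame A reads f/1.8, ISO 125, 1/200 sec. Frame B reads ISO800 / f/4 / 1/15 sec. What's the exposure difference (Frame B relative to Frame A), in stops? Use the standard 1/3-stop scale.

Aperture: f/1.8 → f/2 → f/2.2 → f/2.5 → f/2.8 → f/3.2 → f/3.5 → f/4 — 2 1/3 stops smaller aperture (darker).
Shutter speed: 1/200 → 1/160 → 1/125 → 1/100 → 1/80 → 1/60 → 1/50 → 1/40 → 1/30 → 1/25 → 1/20 → 1/15 — 3 2/3 stops longer (brighter).
ISO: 125 → 160 → 200 → 250 → 320 → 400 → 500 → 640 → 800 — 2 2/3 stops higher (brighter).
Net: −2 1/3 +3 2/3 +2 2/3 = +4 stops.

4 stops brighter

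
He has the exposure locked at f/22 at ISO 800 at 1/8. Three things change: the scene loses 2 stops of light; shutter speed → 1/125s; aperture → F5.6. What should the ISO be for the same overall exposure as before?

Scene light: 2 stops darker.
Shutter speed: 1/8 → 1/15 → 1/30 → 1/60 → 1/125 — 4 stops faster (darker).
Aperture: f/22 → f/16 → f/11 → f/8 → f/5.6 — 4 stops wider (brighter).
Net so far: 2 stops darker. ISO: 800 → 1600 → 3200.

ISO 3200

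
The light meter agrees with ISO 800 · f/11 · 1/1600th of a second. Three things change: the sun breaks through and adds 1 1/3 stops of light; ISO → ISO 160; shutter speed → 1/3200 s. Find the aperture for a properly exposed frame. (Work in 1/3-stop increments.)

Scene light: 1 1/3 stops brighter.
ISO: 800 → 640 → 500 → 400 → 320 → 250 → 200 → 160 — 2 1/3 stops dropped (darker).
Shutter speed: 1/1600 → 1/2000 → 1/2500 → 1/3200 — 1 stop faster (darker).
Net so far: 2 stops darker. Aperture: f/11 → f/10 → f/9 → f/8 → f/7.1 → f/6.3 → f/5.6.

f/5.6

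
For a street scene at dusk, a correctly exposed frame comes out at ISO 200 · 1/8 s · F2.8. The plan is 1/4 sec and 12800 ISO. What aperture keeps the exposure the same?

Shutter speed: 1/8 → 1/4 — 1 stop slower (brighter).
ISO: 200 → 400 → 800 → 1600 → 3200 → 6400 → 12800 — 6 stops raised (brighter).
Net change so far: 7 stops brighter. Offset with the aperture: f/2.8 → f/4 → f/5.6 → f/8 → f/11 → f/16 → f/22 → f/32.

f/32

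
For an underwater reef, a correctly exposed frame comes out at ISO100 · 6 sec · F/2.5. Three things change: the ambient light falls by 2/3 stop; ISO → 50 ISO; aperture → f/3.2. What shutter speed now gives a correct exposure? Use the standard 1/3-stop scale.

Scene light: 2/3 stop darker.
ISO: 100 → 80 → 64 → 50 — 1 stop lower (darker).
Aperture: f/2.5 → f/2.8 → f/3.2 — 2/3 stop narrower (darker).
Net so far: 2 1/3 stops darker. Shutter speed: 6 → 8 → 10 → 13 → 15 → 20 → 25 → 30.

30 s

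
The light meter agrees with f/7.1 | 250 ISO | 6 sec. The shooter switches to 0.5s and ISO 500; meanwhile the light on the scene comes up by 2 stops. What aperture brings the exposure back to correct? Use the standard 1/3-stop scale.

f/5.6

Scene light: 2 stops brighter.
Shutter speed: 6 → 5 → 4 → 3.2 → 2.5 → 2 → 1.6 → 1.3 → 1 → 0.8 → 0.6 → 0.5 — 3 2/3 stops faster (darker).
ISO: 250 → 320 → 400 → 500 — 1 stop higher (brighter).
Net so far: 2/3 stop darker. Aperture: f/7.1 → f/6.3 → f/5.6.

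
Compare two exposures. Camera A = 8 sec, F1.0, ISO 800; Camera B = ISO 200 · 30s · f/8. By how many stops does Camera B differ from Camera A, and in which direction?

6 stops darker

Aperture: f/1.0 → f/1.4 → f/2 → f/2.8 → f/4 → f/5.6 → f/8 — 6 stops stopped down (darker).
Shutter speed: 8 → 15 → 30 — 2 stops longer (brighter).
ISO: 800 → 400 → 200 — 2 stops dropped (darker).
Net: −6 +2 −2 = −6 stops.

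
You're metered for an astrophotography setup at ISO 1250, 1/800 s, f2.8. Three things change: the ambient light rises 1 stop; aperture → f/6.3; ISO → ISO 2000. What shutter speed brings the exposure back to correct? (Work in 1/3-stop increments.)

Scene light: 1 stop brighter.
Aperture: f/2.8 → f/3.2 → f/3.5 → f/4 → f/4.5 → f/5 → f/5.6 → f/6.3 — 2 1/3 stops smaller aperture (darker).
ISO: 1250 → 1600 → 2000 — 2/3 stop higher (brighter).
Net so far: 2/3 stop darker. Shutter speed: 1/800 → 1/640 → 1/500.

1/500s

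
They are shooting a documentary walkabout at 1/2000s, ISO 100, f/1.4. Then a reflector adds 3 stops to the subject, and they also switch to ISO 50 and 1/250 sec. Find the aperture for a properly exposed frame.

Scene light: 3 stops brighter.
ISO: 100 → 50 — 1 stop lower (darker).
Shutter speed: 1/2000 → 1/1000 → 1/500 → 1/250 — 3 stops longer (brighter).
Net so far: 5 stops brighter. Aperture: f/1.4 → f/2 → f/2.8 → f/4 → f/5.6 → f/8.

f/8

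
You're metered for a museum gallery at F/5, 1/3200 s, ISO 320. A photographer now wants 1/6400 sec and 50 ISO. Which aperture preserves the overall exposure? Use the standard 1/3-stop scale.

f/1.4

Shutter speed: 1/3200 → 1/4000 → 1/5000 → 1/6400 — 1 stop faster (darker).
ISO: 320 → 250 → 200 → 160 → 125 → 100 → 80 → 64 → 50 — 2 2/3 stops lower (darker).
Net change so far: 3 2/3 stops darker. Offset with the aperture: f/5 → f/4.5 → f/4 → f/3.5 → f/3.2 → f/2.8 → f/2.5 → f/2.2 → f/2 → f/1.8 → f/1.6 → f/1.4.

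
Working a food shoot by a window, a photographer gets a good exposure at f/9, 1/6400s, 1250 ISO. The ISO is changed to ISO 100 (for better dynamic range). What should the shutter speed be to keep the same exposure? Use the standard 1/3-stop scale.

1/500s

ISO: 1250 → 1000 → 800 → 640 → 500 → 400 → 320 → 250 → 200 → 160 → 125 → 100 — 3 2/3 stops dropped (darker).
Need 3 2/3 stops brighter from the shutter speed: 1/6400 → 1/5000 → 1/4000 → 1/3200 → 1/2500 → 1/2000 → 1/1600 → 1/1250 → 1/1000 → 1/800 → 1/640 → 1/500.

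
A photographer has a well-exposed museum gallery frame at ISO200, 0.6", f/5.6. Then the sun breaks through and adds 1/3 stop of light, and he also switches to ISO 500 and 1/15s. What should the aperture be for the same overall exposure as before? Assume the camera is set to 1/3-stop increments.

Scene light: 1/3 stop brighter.
ISO: 200 → 250 → 320 → 400 → 500 — 1 1/3 stops raised (brighter).
Shutter speed: 0.6 → 0.5 → 0.4 → 0.3 → 1/4 → 1/5 → 1/6 → 1/8 → 1/10 → 1/13 → 1/15 — 3 1/3 stops shorter (darker).
Net so far: 1 2/3 stops darker. Aperture: f/5.6 → f/5 → f/4.5 → f/4 → f/3.5 → f/3.2.

f/3.2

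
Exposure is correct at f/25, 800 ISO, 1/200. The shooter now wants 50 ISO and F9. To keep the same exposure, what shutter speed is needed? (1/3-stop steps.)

1/100s

ISO: 800 → 640 → 500 → 400 → 320 → 250 → 200 → 160 → 125 → 100 → 80 → 64 → 50 — 4 stops dropped (darker).
Aperture: f/25 → f/22 → f/20 → f/18 → f/16 → f/14 → f/13 → f/11 → f/10 → f/9 — 3 stops wider (brighter).
Net change so far: 1 stop darker. Offset with the shutter speed: 1/200 → 1/160 → 1/125 → 1/100.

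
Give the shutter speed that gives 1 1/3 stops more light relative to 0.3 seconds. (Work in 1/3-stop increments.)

Shutter speed: 0.3 → 0.4 → 0.5 → 0.6 → 0.8 — 1 1/3 stops slower (brighter).

0.8 s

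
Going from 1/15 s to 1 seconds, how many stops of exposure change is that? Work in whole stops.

1/15 → 1/8 → 1/4 → 1/2 → 1 — count the steps: 4 stops.

4 stops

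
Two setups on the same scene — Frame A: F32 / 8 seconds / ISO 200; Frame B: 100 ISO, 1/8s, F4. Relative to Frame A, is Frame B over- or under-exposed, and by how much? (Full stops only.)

1 stop darker

Aperture: f/32 → f/22 → f/16 → f/11 → f/8 → f/5.6 → f/4 — 6 stops opened up (brighter).
Shutter speed: 8 → 4 → 2 → 1 → 1/2 → 1/4 → 1/8 — 6 stops shorter (darker).
ISO: 200 → 100 — 1 stop lower (darker).
Net: +6 −6 −1 = −1 stop.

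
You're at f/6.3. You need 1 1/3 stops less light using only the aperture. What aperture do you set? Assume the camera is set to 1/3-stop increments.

f/10

Aperture: f/6.3 → f/7.1 → f/8 → f/9 → f/10 — 1 1/3 stops stopped down (darker).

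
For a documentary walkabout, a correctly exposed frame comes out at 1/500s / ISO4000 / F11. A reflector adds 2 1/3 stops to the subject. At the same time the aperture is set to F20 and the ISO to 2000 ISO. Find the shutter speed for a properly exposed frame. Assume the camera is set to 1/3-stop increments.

Scene light: 2 1/3 stops brighter.
Aperture: f/11 → f/13 → f/14 → f/16 → f/18 → f/20 — 1 2/3 stops smaller aperture (darker).
ISO: 4000 → 3200 → 2500 → 2000 — 1 stop dropped (darker).
Net so far: 1/3 stop darker. Shutter speed: 1/500 → 1/400.

1/400s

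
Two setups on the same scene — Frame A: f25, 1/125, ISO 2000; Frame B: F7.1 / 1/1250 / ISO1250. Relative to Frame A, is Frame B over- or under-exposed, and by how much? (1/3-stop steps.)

Aperture: f/25 → f/22 → f/20 → f/18 → f/16 → f/14 → f/13 → f/11 → f/10 → f/9 → f/8 → f/7.1 — 3 2/3 stops larger aperture (brighter).
Shutter speed: 1/125 → 1/160 → 1/200 → 1/250 → 1/320 → 1/400 → 1/500 → 1/640 → 1/800 → 1/1000 → 1/1250 — 3 1/3 stops shorter (darker).
ISO: 2000 → 1600 → 1250 — 2/3 stop lower (darker).
Net: +3 2/3 −3 1/3 −2/3 = −1/3 stops.

1/3 stop darker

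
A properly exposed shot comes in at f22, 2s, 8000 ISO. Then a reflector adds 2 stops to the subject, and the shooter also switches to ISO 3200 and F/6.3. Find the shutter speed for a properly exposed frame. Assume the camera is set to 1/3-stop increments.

Scene light: 2 stops brighter.
ISO: 8000 → 6400 → 5000 → 4000 → 3200 — 1 1/3 stops dropped (darker).
Aperture: f/22 → f/20 → f/18 → f/16 → f/14 → f/13 → f/11 → f/10 → f/9 → f/8 → f/7.1 → f/6.3 — 3 2/3 stops opened up (brighter).
Net so far: 4 1/3 stops brighter. Shutter speed: 2 → 1.6 → 1.3 → 1 → 0.8 → 0.6 → 0.5 → 0.4 → 0.3 → 1/4 → 1/5 → 1/6 → 1/8 → 1/10.

1/10s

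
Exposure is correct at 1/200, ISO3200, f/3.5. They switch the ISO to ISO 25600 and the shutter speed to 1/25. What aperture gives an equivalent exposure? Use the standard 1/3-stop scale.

ISO: 3200 → 4000 → 5000 → 6400 → 8000 → 10000 → 12800 → 16000 → 20000 → 25600 — 3 stops higher (brighter).
Shutter speed: 1/200 → 1/160 → 1/125 → 1/100 → 1/80 → 1/60 → 1/50 → 1/40 → 1/30 → 1/25 — 3 stops longer (brighter).
Net change so far: 6 stops brighter. Offset with the aperture: f/3.5 → f/4 → f/4.5 → f/5 → f/5.6 → f/6.3 → f/7.1 → f/8 → f/9 → f/10 → f/11 → f/13 → f/14 → f/16 → f/18 → f/20 → f/22 → f/25 → f/29.

f/29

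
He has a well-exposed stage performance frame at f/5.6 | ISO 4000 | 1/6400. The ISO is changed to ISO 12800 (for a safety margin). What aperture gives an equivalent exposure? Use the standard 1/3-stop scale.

ISO: 4000 → 5000 → 6400 → 8000 → 10000 → 12800 — 1 2/3 stops raised (brighter).
Need 1 2/3 stops darker from the aperture: f/5.6 → f/6.3 → f/7.1 → f/8 → f/9 → f/10.

f/10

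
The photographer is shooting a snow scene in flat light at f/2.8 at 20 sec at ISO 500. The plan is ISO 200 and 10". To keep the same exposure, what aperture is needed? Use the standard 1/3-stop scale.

ISO: 500 → 400 → 320 → 250 → 200 — 1 1/3 stops dropped (darker).
Shutter speed: 20 → 15 → 13 → 10 — 1 stop faster (darker).
Net change so far: 2 1/3 stops darker. Offset with the aperture: f/2.8 → f/2.5 → f/2.2 → f/2 → f/1.8 → f/1.6 → f/1.4 → f/1.2.

f/1.2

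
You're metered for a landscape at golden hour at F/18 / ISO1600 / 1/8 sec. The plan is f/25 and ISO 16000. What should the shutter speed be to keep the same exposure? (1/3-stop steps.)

Aperture: f/18 → f/20 → f/22 → f/25 — 1 stop smaller aperture (darker).
ISO: 1600 → 2000 → 2500 → 3200 → 4000 → 5000 → 6400 → 8000 → 10000 → 12800 → 16000 — 3 1/3 stops higher (brighter).
Net change so far: 2 1/3 stops brighter. Offset with the shutter speed: 1/8 → 1/10 → 1/13 → 1/15 → 1/20 → 1/25 → 1/30 → 1/40.

1/40s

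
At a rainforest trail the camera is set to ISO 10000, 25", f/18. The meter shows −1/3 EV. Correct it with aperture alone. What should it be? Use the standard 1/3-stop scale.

Underexposed by 1/3 stop → need 1/3 stop brighter.
Aperture: f/18 → f/16.

f/16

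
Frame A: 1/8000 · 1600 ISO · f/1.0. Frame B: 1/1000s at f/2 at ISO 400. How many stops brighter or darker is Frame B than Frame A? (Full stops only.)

1 stop darker

Aperture: f/1.0 → f/1.4 → f/2 — 2 stops stopped down (darker).
Shutter speed: 1/8000 → 1/4000 → 1/2000 → 1/1000 — 3 stops slower (brighter).
ISO: 1600 → 800 → 400 — 2 stops dropped (darker).
Net: −2 +3 −2 = −1 stop.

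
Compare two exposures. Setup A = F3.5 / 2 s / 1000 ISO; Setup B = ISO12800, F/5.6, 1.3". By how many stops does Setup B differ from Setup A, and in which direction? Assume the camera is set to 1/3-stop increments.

1 2/3 stops brighter

Aperture: f/3.5 → f/4 → f/4.5 → f/5 → f/5.6 — 1 1/3 stops narrower (darker).
Shutter speed: 2 → 1.6 → 1.3 — 2/3 stop faster (darker).
ISO: 1000 → 1250 → 1600 → 2000 → 2500 → 3200 → 4000 → 5000 → 6400 → 8000 → 10000 → 12800 — 3 2/3 stops raised (brighter).
Net: −1 1/3 −2/3 +3 2/3 = +1 2/3 stops.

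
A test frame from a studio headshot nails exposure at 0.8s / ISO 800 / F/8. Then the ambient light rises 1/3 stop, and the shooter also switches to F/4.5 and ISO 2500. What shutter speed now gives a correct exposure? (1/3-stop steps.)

1/15s

Scene light: 1/3 stop brighter.
Aperture: f/8 → f/7.1 → f/6.3 → f/5.6 → f/5 → f/4.5 — 1 2/3 stops opened up (brighter).
ISO: 800 → 1000 → 1250 → 1600 → 2000 → 2500 — 1 2/3 stops higher (brighter).
Net so far: 3 2/3 stops brighter. Shutter speed: 0.8 → 0.6 → 0.5 → 0.4 → 0.3 → 1/4 → 1/5 → 1/6 → 1/8 → 1/10 → 1/13 → 1/15.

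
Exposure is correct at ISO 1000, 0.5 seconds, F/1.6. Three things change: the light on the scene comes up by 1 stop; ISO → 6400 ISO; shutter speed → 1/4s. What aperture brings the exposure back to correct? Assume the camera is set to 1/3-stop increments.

Scene light: 1 stop brighter.
ISO: 1000 → 1250 → 1600 → 2000 → 2500 → 3200 → 4000 → 5000 → 6400 — 2 2/3 stops raised (brighter).
Shutter speed: 0.5 → 0.4 → 0.3 → 1/4 — 1 stop faster (darker).
Net so far: 2 2/3 stops brighter. Aperture: f/1.6 → f/1.8 → f/2 → f/2.2 → f/2.5 → f/2.8 → f/3.2 → f/3.5 → f/4.

f/4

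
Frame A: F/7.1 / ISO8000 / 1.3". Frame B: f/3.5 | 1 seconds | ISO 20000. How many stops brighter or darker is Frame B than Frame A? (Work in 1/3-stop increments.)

Aperture: f/7.1 → f/6.3 → f/5.6 → f/5 → f/4.5 → f/4 → f/3.5 — 2 stops opened up (brighter).
Shutter speed: 1.3 → 1 — 1/3 stop faster (darker).
ISO: 8000 → 10000 → 12800 → 16000 → 20000 — 1 1/3 stops higher (brighter).
Net: +2 −1/3 +1 1/3 = +3 stops.

3 stops brighter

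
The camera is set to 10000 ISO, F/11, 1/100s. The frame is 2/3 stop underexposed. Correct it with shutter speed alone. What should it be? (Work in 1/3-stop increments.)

1/60s

Underexposed by 2/3 stop → need 2/3 stop brighter.
Shutter speed: 1/100 → 1/80 → 1/60.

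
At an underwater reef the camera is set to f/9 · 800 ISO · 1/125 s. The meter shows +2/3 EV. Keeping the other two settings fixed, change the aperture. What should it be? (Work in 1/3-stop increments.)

f/11

Overexposed by 2/3 stop → need 2/3 stop darker.
Aperture: f/9 → f/10 → f/11.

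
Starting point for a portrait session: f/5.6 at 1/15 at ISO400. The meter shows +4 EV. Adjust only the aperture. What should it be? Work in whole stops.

Overexposed by 4 stops → need 4 stops darker.
Aperture: f/5.6 → f/8 → f/11 → f/16 → f/22.

f/22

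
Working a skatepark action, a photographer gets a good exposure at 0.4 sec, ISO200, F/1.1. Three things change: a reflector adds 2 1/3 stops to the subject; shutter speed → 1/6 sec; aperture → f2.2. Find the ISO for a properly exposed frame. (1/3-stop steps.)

ISO 400

Scene light: 2 1/3 stops brighter.
Shutter speed: 0.4 → 0.3 → 1/4 → 1/5 → 1/6 — 1 1/3 stops shorter (darker).
Aperture: f/1.1 → f/1.2 → f/1.4 → f/1.6 → f/1.8 → f/2 → f/2.2 — 2 stops smaller aperture (darker).
Net so far: 1 stop darker. ISO: 200 → 250 → 320 → 400.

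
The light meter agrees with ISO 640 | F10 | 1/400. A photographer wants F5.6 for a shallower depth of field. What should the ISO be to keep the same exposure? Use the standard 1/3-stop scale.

ISO 200

Aperture: f/10 → f/9 → f/8 → f/7.1 → f/6.3 → f/5.6 — 1 2/3 stops opened up (brighter).
Need 1 2/3 stops darker from the ISO: 640 → 500 → 400 → 320 → 250 → 200.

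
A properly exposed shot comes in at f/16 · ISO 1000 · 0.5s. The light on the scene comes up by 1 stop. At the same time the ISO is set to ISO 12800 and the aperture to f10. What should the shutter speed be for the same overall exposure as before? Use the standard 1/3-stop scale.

Scene light: 1 stop brighter.
ISO: 1000 → 1250 → 1600 → 2000 → 2500 → 3200 → 4000 → 5000 → 6400 → 8000 → 10000 → 12800 — 3 2/3 stops higher (brighter).
Aperture: f/16 → f/14 → f/13 → f/11 → f/10 — 1 1/3 stops wider (brighter).
Net so far: 6 stops brighter. Shutter speed: 0.5 → 0.4 → 0.3 → 1/4 → 1/5 → 1/6 → 1/8 → 1/10 → 1/13 → 1/15 → 1/20 → 1/25 → 1/30 → 1/40 → 1/50 → 1/60 → 1/80 → 1/100 → 1/125.

1/125s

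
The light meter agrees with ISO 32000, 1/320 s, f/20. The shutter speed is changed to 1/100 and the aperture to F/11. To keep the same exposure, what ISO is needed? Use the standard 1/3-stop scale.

ISO 3200

Shutter speed: 1/320 → 1/250 → 1/200 → 1/160 → 1/125 → 1/100 — 1 2/3 stops longer (brighter).
Aperture: f/20 → f/18 → f/16 → f/14 → f/13 → f/11 — 1 2/3 stops larger aperture (brighter).
Net change so far: 3 1/3 stops brighter. Offset with the ISO: 32000 → 25600 → 20000 → 16000 → 12800 → 10000 → 8000 → 6400 → 5000 → 4000 → 3200.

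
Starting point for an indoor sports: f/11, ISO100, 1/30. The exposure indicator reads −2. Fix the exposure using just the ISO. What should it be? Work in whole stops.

ISO 400

Underexposed by 2 stops → need 2 stops brighter.
ISO: 100 → 200 → 400.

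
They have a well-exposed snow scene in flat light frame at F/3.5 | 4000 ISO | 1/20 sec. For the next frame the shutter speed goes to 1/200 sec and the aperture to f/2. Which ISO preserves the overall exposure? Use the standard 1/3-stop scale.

Shutter speed: 1/20 → 1/25 → 1/30 → 1/40 → 1/50 → 1/60 → 1/80 → 1/100 → 1/125 → 1/160 → 1/200 — 3 1/3 stops faster (darker).
Aperture: f/3.5 → f/3.2 → f/2.8 → f/2.5 → f/2.2 → f/2 — 1 2/3 stops larger aperture (brighter).
Net change so far: 1 2/3 stops darker. Offset with the ISO: 4000 → 5000 → 6400 → 8000 → 10000 → 12800.

ISO 12800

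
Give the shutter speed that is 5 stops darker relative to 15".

1/2s

Shutter speed: 15 → 8 → 4 → 2 → 1 → 1/2 — 5 stops faster (darker).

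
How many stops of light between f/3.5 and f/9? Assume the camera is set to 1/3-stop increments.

f/3.5 → f/4 → f/4.5 → f/5 → f/5.6 → f/6.3 → f/7.1 → f/8 → f/9 — count the steps: 8 third-stops = 2 2/3 stops.

2 2/3 stops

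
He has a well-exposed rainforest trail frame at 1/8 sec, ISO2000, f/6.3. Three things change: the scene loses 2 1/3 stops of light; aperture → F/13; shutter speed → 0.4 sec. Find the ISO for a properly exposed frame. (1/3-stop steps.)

ISO 12800

Scene light: 2 1/3 stops darker.
Aperture: f/6.3 → f/7.1 → f/8 → f/9 → f/10 → f/11 → f/13 — 2 stops stopped down (darker).
Shutter speed: 1/8 → 1/6 → 1/5 → 1/4 → 0.3 → 0.4 — 1 2/3 stops slower (brighter).
Net so far: 2 2/3 stops darker. ISO: 2000 → 2500 → 3200 → 4000 → 5000 → 6400 → 8000 → 10000 → 12800.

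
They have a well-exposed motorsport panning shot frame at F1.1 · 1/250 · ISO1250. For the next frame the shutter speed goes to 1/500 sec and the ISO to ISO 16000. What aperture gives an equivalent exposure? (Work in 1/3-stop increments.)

f/2.8

Shutter speed: 1/250 → 1/320 → 1/400 → 1/500 — 1 stop faster (darker).
ISO: 1250 → 1600 → 2000 → 2500 → 3200 → 4000 → 5000 → 6400 → 8000 → 10000 → 12800 → 16000 — 3 2/3 stops raised (brighter).
Net change so far: 2 2/3 stops brighter. Offset with the aperture: f/1.1 → f/1.2 → f/1.4 → f/1.6 → f/1.8 → f/2 → f/2.2 → f/2.5 → f/2.8.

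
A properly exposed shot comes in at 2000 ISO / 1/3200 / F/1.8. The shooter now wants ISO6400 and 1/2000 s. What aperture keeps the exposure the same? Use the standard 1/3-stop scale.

ISO: 2000 → 2500 → 3200 → 4000 → 5000 → 6400 — 1 2/3 stops higher (brighter).
Shutter speed: 1/3200 → 1/2500 → 1/2000 — 2/3 stop longer (brighter).
Net change so far: 2 1/3 stops brighter. Offset with the aperture: f/1.8 → f/2 → f/2.2 → f/2.5 → f/2.8 → f/3.2 → f/3.5 → f/4.

f/4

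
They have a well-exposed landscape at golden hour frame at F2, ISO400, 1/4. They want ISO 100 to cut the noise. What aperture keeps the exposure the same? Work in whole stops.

ISO: 400 → 200 → 100 — 2 stops lower (darker).
Need 2 stops brighter from the aperture: f/2 → f/1.4 → f/1.0.

f/1.0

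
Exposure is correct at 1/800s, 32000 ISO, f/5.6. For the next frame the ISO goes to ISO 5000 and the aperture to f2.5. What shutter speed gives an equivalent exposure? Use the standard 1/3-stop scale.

1/640s

ISO: 32000 → 25600 → 20000 → 16000 → 12800 → 10000 → 8000 → 6400 → 5000 — 2 2/3 stops lower (darker).
Aperture: f/5.6 → f/5 → f/4.5 → f/4 → f/3.5 → f/3.2 → f/2.8 → f/2.5 — 2 1/3 stops larger aperture (brighter).
Net change so far: 1/3 stop darker. Offset with the shutter speed: 1/800 → 1/640.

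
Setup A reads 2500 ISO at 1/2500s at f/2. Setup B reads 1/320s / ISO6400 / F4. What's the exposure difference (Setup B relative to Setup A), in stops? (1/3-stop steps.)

2 1/3 stops brighter

Aperture: f/2 → f/2.2 → f/2.5 → f/2.8 → f/3.2 → f/3.5 → f/4 — 2 stops narrower (darker).
Shutter speed: 1/2500 → 1/2000 → 1/1600 → 1/1250 → 1/1000 → 1/800 → 1/640 → 1/500 → 1/400 → 1/320 — 3 stops slower (brighter).
ISO: 2500 → 3200 → 4000 → 5000 → 6400 — 1 1/3 stops higher (brighter).
Net: −2 +3 +1 1/3 = +2 1/3 stops.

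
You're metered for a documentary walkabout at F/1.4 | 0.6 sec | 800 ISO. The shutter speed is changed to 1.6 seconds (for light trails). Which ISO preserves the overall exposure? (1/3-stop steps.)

Shutter speed: 0.6 → 0.8 → 1 → 1.3 → 1.6 — 1 1/3 stops slower (brighter).
Need 1 1/3 stops darker from the ISO: 800 → 640 → 500 → 400 → 320.

ISO 320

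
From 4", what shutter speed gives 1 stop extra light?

Shutter speed: 4 → 8 — 1 stop slower (brighter).

8 s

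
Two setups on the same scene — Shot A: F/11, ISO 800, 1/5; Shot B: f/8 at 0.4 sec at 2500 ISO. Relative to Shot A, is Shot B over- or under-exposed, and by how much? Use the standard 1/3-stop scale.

3 2/3 stops brighter

Aperture: f/11 → f/10 → f/9 → f/8 — 1 stop wider (brighter).
Shutter speed: 1/5 → 1/4 → 0.3 → 0.4 — 1 stop slower (brighter).
ISO: 800 → 1000 → 1250 → 1600 → 2000 → 2500 — 1 2/3 stops higher (brighter).
Net: +1 +1 +1 2/3 = +3 2/3 stops.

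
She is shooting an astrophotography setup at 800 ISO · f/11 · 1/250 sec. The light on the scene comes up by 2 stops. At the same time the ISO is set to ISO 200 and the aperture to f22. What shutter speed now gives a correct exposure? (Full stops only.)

Scene light: 2 stops brighter.
ISO: 800 → 400 → 200 — 2 stops dropped (darker).
Aperture: f/11 → f/16 → f/22 — 2 stops stopped down (darker).
Net so far: 2 stops darker. Shutter speed: 1/250 → 1/125 → 1/60.

1/60s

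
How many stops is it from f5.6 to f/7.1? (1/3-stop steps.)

f/5.6 → f/6.3 → f/7.1 — count the steps: 2 third-stops = 2/3 stop.

2/3 stop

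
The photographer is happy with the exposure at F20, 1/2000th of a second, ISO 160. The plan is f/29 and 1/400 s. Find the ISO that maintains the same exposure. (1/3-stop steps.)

ISO 64

Aperture: f/20 → f/22 → f/25 → f/29 — 1 stop smaller aperture (darker).
Shutter speed: 1/2000 → 1/1600 → 1/1250 → 1/1000 → 1/800 → 1/640 → 1/500 → 1/400 — 2 1/3 stops longer (brighter).
Net change so far: 1 1/3 stops brighter. Offset with the ISO: 160 → 125 → 100 → 80 → 64.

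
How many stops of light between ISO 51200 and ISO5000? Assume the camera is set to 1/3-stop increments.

3 1/3 stops

51200 → 40000 → 32000 → 25600 → 20000 → 16000 → 12800 → 10000 → 8000 → 6400 → 5000 — count the steps: 10 third-stops = 3 1/3 stops.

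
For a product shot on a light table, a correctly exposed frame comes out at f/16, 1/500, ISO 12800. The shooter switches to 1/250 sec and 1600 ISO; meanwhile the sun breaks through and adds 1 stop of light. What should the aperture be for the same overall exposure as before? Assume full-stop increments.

f/11

Scene light: 1 stop brighter.
Shutter speed: 1/500 → 1/250 — 1 stop slower (brighter).
ISO: 12800 → 6400 → 3200 → 1600 — 3 stops lower (darker).
Net so far: 1 stop darker. Aperture: f/16 → f/11.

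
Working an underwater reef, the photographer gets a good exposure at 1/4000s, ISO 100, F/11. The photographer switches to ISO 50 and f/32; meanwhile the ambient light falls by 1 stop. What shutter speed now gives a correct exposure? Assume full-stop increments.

Scene light: 1 stop darker.
ISO: 100 → 50 — 1 stop dropped (darker).
Aperture: f/11 → f/16 → f/22 → f/32 — 3 stops stopped down (darker).
Net so far: 5 stops darker. Shutter speed: 1/4000 → 1/2000 → 1/1000 → 1/500 → 1/250 → 1/125.

1/125s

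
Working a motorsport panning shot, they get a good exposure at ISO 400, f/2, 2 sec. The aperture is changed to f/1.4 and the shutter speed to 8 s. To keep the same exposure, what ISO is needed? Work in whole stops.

ISO 50

Aperture: f/2 → f/1.4 — 1 stop opened up (brighter).
Shutter speed: 2 → 4 → 8 — 2 stops longer (brighter).
Net change so far: 3 stops brighter. Offset with the ISO: 400 → 200 → 100 → 50.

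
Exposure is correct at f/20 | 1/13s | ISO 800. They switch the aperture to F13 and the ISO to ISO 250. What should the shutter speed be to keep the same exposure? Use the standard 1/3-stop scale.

1/10s

Aperture: f/20 → f/18 → f/16 → f/14 → f/13 — 1 1/3 stops opened up (brighter).
ISO: 800 → 640 → 500 → 400 → 320 → 250 — 1 2/3 stops dropped (darker).
Net change so far: 1/3 stop darker. Offset with the shutter speed: 1/13 → 1/10.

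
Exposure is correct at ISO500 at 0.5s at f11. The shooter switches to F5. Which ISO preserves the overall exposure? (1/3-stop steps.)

ISO 100

Aperture: f/11 → f/10 → f/9 → f/8 → f/7.1 → f/6.3 → f/5.6 → f/5 — 2 1/3 stops wider (brighter).
Need 2 1/3 stops darker from the ISO: 500 → 400 → 320 → 250 → 200 → 160 → 125 → 100.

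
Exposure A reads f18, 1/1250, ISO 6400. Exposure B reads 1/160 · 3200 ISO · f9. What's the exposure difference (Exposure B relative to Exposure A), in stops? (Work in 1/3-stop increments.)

Aperture: f/18 → f/16 → f/14 → f/13 → f/11 → f/10 → f/9 — 2 stops opened up (brighter).
Shutter speed: 1/1250 → 1/1000 → 1/800 → 1/640 → 1/500 → 1/400 → 1/320 → 1/250 → 1/200 → 1/160 — 3 stops slower (brighter).
ISO: 6400 → 5000 → 4000 → 3200 — 1 stop lower (darker).
Net: +2 +3 −1 = +4 stops.

4 stops brighter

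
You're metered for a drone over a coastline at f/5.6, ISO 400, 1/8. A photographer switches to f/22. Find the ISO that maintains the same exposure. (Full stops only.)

Aperture: f/5.6 → f/8 → f/11 → f/16 → f/22 — 4 stops smaller aperture (darker).
Need 4 stops brighter from the ISO: 400 → 800 → 1600 → 3200 → 6400.

ISO 6400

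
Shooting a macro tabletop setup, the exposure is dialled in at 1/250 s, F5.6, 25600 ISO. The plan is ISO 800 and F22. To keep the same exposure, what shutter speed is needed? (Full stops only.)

ISO: 25600 → 12800 → 6400 → 3200 → 1600 → 800 — 5 stops lower (darker).
Aperture: f/5.6 → f/8 → f/11 → f/16 → f/22 — 4 stops stopped down (darker).
Net change so far: 9 stops darker. Offset with the shutter speed: 1/250 → 1/125 → 1/60 → 1/30 → 1/15 → 1/8 → 1/4 → 1/2 → 1 → 2.

2 s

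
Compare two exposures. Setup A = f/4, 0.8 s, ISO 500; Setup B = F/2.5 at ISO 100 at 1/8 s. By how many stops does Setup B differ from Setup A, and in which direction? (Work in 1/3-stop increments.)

3 2/3 stops darker

Aperture: f/4 → f/3.5 → f/3.2 → f/2.8 → f/2.5 — 1 1/3 stops larger aperture (brighter).
Shutter speed: 0.8 → 0.6 → 0.5 → 0.4 → 0.3 → 1/4 → 1/5 → 1/6 → 1/8 — 2 2/3 stops faster (darker).
ISO: 500 → 400 → 320 → 250 → 200 → 160 → 125 → 100 — 2 1/3 stops lower (darker).
Net: +1 1/3 −2 2/3 −2 1/3 = −3 2/3 stops.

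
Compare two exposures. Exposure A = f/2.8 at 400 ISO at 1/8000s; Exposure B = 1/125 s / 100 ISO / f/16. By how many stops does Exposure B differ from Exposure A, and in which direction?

Aperture: f/2.8 → f/4 → f/5.6 → f/8 → f/11 → f/16 — 5 stops narrower (darker).
Shutter speed: 1/8000 → 1/4000 → 1/2000 → 1/1000 → 1/500 → 1/250 → 1/125 — 6 stops slower (brighter).
ISO: 400 → 200 → 100 — 2 stops lower (darker).
Net: −5 +6 −2 = −1 stop.

1 stop darker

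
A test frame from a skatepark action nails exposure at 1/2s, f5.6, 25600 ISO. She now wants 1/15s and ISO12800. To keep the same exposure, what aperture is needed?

Shutter speed: 1/2 → 1/4 → 1/8 → 1/15 — 3 stops faster (darker).
ISO: 25600 → 12800 — 1 stop lower (darker).
Net change so far: 4 stops darker. Offset with the aperture: f/5.6 → f/4 → f/2.8 → f/2 → f/1.4.

f/1.4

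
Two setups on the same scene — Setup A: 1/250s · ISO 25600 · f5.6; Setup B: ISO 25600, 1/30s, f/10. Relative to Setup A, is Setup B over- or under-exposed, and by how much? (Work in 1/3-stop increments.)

Aperture: f/5.6 → f/6.3 → f/7.1 → f/8 → f/9 → f/10 — 1 2/3 stops smaller aperture (darker).
Shutter speed: 1/250 → 1/200 → 1/160 → 1/125 → 1/100 → 1/80 → 1/60 → 1/50 → 1/40 → 1/30 — 3 stops slower (brighter).
ISO: unchanged.
Net: −1 2/3 +3 = +1 1/3 stops.

1 1/3 stops brighter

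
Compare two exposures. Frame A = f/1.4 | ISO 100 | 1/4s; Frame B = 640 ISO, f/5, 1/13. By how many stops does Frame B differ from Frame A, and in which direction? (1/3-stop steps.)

Aperture: f/1.4 → f/1.6 → f/1.8 → f/2 → f/2.2 → f/2.5 → f/2.8 → f/3.2 → f/3.5 → f/4 → f/4.5 → f/5 — 3 2/3 stops narrower (darker).
Shutter speed: 1/4 → 1/5 → 1/6 → 1/8 → 1/10 → 1/13 — 1 2/3 stops faster (darker).
ISO: 100 → 125 → 160 → 200 → 250 → 320 → 400 → 500 → 640 — 2 2/3 stops raised (brighter).
Net: −3 2/3 −1 2/3 +2 2/3 = −2 2/3 stops.

2 2/3 stops darker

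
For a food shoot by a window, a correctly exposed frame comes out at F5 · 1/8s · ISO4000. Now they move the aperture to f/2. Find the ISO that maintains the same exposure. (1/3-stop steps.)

ISO 640

Aperture: f/5 → f/4.5 → f/4 → f/3.5 → f/3.2 → f/2.8 → f/2.5 → f/2.2 → f/2 — 2 2/3 stops opened up (brighter).
Need 2 2/3 stops darker from the ISO: 4000 → 3200 → 2500 → 2000 → 1600 → 1250 → 1000 → 800 → 640.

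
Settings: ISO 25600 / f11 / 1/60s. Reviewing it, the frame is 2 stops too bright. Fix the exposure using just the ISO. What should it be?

ISO 6400

Overexposed by 2 stops → need 2 stops darker.
ISO: 25600 → 12800 → 6400.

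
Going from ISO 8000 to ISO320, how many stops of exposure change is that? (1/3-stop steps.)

4 2/3 stops

8000 → 6400 → 5000 → 4000 → 3200 → 2500 → 2000 → 1600 → 1250 → 1000 → 800 → 640 → 500 → 400 → 320 — count the steps: 14 third-stops = 4 2/3 stops.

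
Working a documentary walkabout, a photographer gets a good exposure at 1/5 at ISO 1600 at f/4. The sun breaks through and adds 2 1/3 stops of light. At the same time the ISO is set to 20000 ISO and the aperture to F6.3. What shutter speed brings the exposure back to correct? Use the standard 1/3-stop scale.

Scene light: 2 1/3 stops brighter.
ISO: 1600 → 2000 → 2500 → 3200 → 4000 → 5000 → 6400 → 8000 → 10000 → 12800 → 16000 → 20000 — 3 2/3 stops raised (brighter).
Aperture: f/4 → f/4.5 → f/5 → f/5.6 → f/6.3 — 1 1/3 stops smaller aperture (darker).
Net so far: 4 2/3 stops brighter. Shutter speed: 1/5 → 1/6 → 1/8 → 1/10 → 1/13 → 1/15 → 1/20 → 1/25 → 1/30 → 1/40 → 1/50 → 1/60 → 1/80 → 1/100 → 1/125.

1/125s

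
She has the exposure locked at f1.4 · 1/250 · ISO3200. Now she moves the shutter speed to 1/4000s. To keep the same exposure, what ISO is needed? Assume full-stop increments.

Shutter speed: 1/250 → 1/500 → 1/1000 → 1/2000 → 1/4000 — 4 stops faster (darker).
Need 4 stops brighter from the ISO: 3200 → 6400 → 12800 → 25600 → 51200.

ISO 51200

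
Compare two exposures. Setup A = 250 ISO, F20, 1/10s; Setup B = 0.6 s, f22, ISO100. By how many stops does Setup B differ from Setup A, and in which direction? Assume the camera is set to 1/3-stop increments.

Aperture: f/20 → f/22 — 1/3 stop smaller aperture (darker).
Shutter speed: 1/10 → 1/8 → 1/6 → 1/5 → 1/4 → 0.3 → 0.4 → 0.5 → 0.6 — 2 2/3 stops longer (brighter).
ISO: 250 → 200 → 160 → 125 → 100 — 1 1/3 stops dropped (darker).
Net: −1/3 +2 2/3 −1 1/3 = +1 stop.

1 stop brighter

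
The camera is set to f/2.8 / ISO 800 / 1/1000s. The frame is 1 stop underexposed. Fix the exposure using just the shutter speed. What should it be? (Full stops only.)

Underexposed by 1 stop → need 1 stop brighter.
Shutter speed: 1/1000 → 1/500.

1/500s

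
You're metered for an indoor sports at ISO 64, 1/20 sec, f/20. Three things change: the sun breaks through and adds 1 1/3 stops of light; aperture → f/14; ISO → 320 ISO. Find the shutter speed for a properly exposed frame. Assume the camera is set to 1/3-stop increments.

1/500s

Scene light: 1 1/3 stops brighter.
Aperture: f/20 → f/18 → f/16 → f/14 — 1 stop opened up (brighter).
ISO: 64 → 80 → 100 → 125 → 160 → 200 → 250 → 320 — 2 1/3 stops raised (brighter).
Net so far: 4 2/3 stops brighter. Shutter speed: 1/20 → 1/25 → 1/30 → 1/40 → 1/50 → 1/60 → 1/80 → 1/100 → 1/125 → 1/160 → 1/200 → 1/250 → 1/320 → 1/400 → 1/500.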